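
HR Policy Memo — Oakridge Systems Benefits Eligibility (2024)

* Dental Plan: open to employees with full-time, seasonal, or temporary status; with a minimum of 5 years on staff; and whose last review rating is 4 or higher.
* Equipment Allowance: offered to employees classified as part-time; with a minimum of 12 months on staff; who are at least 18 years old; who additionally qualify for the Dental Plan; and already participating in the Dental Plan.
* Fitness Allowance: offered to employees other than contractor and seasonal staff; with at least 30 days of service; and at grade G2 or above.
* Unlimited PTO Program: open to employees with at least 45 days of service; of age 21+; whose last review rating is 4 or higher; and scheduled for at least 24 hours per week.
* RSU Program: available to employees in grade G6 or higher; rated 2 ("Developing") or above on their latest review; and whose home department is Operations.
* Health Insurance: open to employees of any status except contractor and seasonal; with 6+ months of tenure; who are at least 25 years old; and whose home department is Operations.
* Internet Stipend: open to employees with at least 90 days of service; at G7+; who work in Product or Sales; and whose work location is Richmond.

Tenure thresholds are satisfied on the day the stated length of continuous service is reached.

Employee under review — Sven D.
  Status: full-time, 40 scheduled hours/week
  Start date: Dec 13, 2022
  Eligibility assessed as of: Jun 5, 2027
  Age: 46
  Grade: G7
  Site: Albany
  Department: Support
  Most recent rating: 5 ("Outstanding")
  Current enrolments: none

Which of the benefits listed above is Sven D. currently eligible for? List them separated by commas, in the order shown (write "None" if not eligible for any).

Service from Dec 13, 2022 to Jun 5, 2027: 1635 days.
Dental Plan — status full-time ✓; service 1635 days < 5 years (≈1825 days) ✗ → not eligible.
Equipment Allowance — status full-time ✗ (requires part-time) → not eligible.
Fitness Allowance — status full-time ✓ (not excluded); service 1635 days ≥ 30 days ✓; grade G7 ≥ G2 ✓ → eligible.
Unlimited PTO Program — service 1635 days ≥ 45 days ✓; age 46 ≥ 21 ✓; rating 5 ≥ 4 ✓; 40 hrs/wk ≥ 24 ✓ → eligible.
RSU Program — grade G7 ≥ G6 ✓; rating 5 ≥ 2 ✓; dept Support ✗ → not eligible.
Health Insurance — status full-time ✓ (not excluded); service 1635 days ≥ 6 months (≈180 days) ✓; age 46 ≥ 25 ✓; dept Support ✗ → not eligible.
Internet Stipend — service 1635 days ≥ 90 days ✓; grade G7 ≥ G7 ✓; dept Support ✗ → not eligible.

Fitness Allowance, Unlimited PTO Program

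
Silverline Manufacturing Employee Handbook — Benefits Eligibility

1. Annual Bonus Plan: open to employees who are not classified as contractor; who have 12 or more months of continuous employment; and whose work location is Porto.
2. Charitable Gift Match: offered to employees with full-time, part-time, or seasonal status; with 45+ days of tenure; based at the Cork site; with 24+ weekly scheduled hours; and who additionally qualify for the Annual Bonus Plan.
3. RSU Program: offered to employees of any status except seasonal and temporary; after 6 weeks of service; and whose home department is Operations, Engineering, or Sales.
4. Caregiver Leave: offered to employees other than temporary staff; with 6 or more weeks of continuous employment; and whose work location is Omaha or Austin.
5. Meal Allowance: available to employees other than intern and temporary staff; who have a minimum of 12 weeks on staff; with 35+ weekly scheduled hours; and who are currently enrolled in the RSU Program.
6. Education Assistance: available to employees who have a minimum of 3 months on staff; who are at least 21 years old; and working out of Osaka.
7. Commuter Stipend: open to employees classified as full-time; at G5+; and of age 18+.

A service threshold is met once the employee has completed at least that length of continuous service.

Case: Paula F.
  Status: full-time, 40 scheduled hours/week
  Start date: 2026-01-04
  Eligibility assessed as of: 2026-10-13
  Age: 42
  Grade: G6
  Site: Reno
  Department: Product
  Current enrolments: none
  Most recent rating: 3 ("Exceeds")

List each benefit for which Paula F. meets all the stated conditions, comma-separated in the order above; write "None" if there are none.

Service from 2026-01-04 to 2026-10-13: 282 days.
Annual Bonus Plan — status full-time ✓ (not excluded); service 282 days < 12 months (≈360 days) ✗ → not eligible.
Charitable Gift Match — status full-time ✓; service 282 days ≥ 45 days ✓; site Reno ✗ (not Cork) → not eligible.
RSU Program — status full-time ✓ (not excluded); service 282 days ≥ 6 weeks (≈42 days) ✓; dept Product ✗ → not eligible.
Caregiver Leave — status full-time ✓ (not excluded); service 282 days ≥ 6 weeks (≈42 days) ✓; site Reno ✗ (not Omaha or Austin) → not eligible.
Meal Allowance — status full-time ✓ (not excluded); service 282 days ≥ 12 weeks (≈84 days) ✓; 40 hrs/wk ≥ 35 ✓; not enrolled in RSU Program ✗ → not eligible.
Education Assistance — service 282 days ≥ 3 months (≈90 days) ✓; age 42 ≥ 21 ✓; site Reno ✗ (not Osaka) → not eligible.
Commuter Stipend — status full-time ✓; grade G6 ≥ G5 ✓; age 42 ≥ 18 ✓ → eligible.

Commuter Stipend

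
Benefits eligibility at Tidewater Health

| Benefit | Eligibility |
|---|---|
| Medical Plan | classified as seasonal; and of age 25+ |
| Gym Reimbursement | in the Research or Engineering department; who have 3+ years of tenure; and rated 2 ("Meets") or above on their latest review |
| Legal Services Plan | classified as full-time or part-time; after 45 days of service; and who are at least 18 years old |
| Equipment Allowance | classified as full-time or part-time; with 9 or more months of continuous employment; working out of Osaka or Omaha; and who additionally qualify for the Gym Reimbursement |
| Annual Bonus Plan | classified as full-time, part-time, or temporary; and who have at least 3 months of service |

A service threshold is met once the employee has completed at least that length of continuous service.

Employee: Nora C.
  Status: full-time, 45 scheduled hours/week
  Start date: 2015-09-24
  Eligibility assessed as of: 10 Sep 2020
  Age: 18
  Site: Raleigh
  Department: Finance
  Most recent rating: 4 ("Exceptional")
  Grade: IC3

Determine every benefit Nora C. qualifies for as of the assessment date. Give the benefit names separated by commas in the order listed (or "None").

Legal Services Plan, Annual Bonus Plan

Service from 2015-09-24 to 10 Sep 2020: 1813 days.
Medical Plan — status full-time ✗ (requires seasonal) → not eligible.
Gym Reimbursement — dept Finance ✗ → not eligible.
Legal Services Plan — status full-time ✓; service 1813 days ≥ 45 days ✓; age 18 ≥ 18 ✓ → eligible.
Equipment Allowance — status full-time ✓; service 1813 days ≥ 9 months (≈270 days) ✓; site Raleigh ✗ (not Osaka or Omaha) → not eligible.
Annual Bonus Plan — status full-time ✓; service 1813 days ≥ 3 months (≈90 days) ✓ → eligible.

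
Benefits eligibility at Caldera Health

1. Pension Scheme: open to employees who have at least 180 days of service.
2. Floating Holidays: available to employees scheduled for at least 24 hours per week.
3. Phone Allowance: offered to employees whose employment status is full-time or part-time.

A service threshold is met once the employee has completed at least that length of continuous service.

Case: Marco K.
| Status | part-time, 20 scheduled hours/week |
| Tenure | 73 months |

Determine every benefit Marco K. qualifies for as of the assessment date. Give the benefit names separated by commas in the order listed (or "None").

Pension Scheme, Phone Allowance

Pension Scheme — service 73 months ≥ 180 days ✓ → eligible.
Floating Holidays — 20 hrs/wk < 24 ✗ → not eligible.
Phone Allowance — status part-time ✓ → eligible.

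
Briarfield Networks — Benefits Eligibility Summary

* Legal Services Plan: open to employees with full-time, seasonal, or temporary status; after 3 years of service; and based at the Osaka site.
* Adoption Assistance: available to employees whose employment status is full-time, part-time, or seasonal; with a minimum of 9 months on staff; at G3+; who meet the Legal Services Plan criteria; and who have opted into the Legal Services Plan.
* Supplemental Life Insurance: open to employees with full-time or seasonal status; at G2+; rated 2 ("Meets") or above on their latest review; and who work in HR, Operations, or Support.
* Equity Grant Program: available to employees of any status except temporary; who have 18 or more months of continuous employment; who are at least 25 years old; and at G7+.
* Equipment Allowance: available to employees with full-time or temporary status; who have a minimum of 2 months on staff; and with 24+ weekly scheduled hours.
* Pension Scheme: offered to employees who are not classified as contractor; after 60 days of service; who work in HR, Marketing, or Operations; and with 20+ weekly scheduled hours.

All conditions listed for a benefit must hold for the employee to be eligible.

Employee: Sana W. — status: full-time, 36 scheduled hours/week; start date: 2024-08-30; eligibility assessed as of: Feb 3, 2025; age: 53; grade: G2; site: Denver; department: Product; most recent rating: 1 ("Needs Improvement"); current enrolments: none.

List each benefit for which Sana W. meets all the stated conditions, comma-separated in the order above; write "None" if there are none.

Service from 2024-08-30 to Feb 3, 2025: 157 days.
Legal Services Plan — status full-time ✓; service 157 days < 3 years (≈1095 days) ✗ → not eligible.
Adoption Assistance — status full-time ✓; service 157 days < 9 months (≈270 days) ✗ → not eligible.
Supplemental Life Insurance — status full-time ✓; grade G2 ≥ G2 ✓; rating 1 < 2 ✗ → not eligible.
Equity Grant Program — status full-time ✓ (not excluded); service 157 days < 18 months (≈540 days) ✗ → not eligible.
Equipment Allowance — status full-time ✓; service 157 days ≥ 2 months (≈60 days) ✓; 36 hrs/wk ≥ 24 ✓ → eligible.
Pension Scheme — status full-time ✓ (not excluded); service 157 days ≥ 60 days ✓; dept Product ✗ → not eligible.

Equipment Allowance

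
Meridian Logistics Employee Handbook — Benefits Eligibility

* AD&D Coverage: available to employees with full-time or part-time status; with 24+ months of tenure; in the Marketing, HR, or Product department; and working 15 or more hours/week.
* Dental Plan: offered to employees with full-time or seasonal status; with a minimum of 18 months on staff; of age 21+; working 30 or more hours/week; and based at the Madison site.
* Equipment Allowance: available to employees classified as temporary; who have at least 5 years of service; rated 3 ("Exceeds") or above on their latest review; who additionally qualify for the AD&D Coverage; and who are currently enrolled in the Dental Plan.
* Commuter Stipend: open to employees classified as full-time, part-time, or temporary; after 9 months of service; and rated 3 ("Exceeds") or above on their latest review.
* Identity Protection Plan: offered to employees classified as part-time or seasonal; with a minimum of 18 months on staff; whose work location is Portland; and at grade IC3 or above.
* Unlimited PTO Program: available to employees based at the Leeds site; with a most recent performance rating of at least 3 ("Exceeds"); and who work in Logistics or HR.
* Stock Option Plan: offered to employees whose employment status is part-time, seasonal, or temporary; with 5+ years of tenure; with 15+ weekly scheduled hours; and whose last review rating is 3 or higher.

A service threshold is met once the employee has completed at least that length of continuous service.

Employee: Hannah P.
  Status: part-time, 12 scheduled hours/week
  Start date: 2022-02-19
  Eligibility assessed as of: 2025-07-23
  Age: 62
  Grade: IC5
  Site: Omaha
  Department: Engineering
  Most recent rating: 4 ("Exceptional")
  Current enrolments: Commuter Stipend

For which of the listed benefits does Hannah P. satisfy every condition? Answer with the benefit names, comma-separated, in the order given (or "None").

Commuter Stipend

Service from 2022-02-19 to 2025-07-23: 1250 days.
AD&D Coverage — status part-time ✓; service 1250 days ≥ 24 months (≈720 days) ✓; dept Engineering ✗ → not eligible.
Dental Plan — status part-time ✗ (requires full-time or seasonal) → not eligible.
Equipment Allowance — status part-time ✗ (requires temporary) → not eligible.
Commuter Stipend — status part-time ✓; service 1250 days ≥ 9 months (≈270 days) ✓; rating 4 ≥ 3 ✓ → eligible.
Identity Protection Plan — status part-time ✓; service 1250 days ≥ 18 months (≈540 days) ✓; site Omaha ✗ (not Portland) → not eligible.
Unlimited PTO Program — site Omaha ✗ (not Leeds) → not eligible.
Stock Option Plan — status part-time ✓; service 1250 days < 5 years (≈1825 days) ✗ → not eligible.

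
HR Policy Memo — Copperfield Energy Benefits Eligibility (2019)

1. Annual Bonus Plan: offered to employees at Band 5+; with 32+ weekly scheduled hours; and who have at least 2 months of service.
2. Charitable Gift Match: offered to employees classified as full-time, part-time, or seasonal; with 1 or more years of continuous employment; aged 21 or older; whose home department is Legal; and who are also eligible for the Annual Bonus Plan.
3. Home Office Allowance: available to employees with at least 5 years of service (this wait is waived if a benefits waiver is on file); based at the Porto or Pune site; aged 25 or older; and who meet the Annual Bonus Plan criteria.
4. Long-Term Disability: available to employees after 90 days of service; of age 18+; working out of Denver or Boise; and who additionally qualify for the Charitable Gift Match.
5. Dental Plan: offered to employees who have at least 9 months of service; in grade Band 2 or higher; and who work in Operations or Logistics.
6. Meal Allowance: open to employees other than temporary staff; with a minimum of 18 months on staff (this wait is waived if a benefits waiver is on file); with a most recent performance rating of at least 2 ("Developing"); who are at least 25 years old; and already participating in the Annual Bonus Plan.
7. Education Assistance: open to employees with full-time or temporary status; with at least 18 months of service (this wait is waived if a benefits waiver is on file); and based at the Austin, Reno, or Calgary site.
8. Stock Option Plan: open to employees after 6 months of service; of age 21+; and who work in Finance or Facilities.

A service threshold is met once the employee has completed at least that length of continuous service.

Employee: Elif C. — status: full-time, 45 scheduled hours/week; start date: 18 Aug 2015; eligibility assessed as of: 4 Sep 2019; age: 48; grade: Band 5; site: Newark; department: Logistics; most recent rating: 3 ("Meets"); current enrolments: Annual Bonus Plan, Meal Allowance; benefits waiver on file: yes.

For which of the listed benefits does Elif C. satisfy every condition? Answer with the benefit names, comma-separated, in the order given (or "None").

Annual Bonus Plan, Dental Plan, Meal Allowance

Service from 18 Aug 2015 to 4 Sep 2019: 1478 days.
Annual Bonus Plan — grade Band 5 ≥ Band 5 ✓; 45 hrs/wk ≥ 32 ✓; service 1478 days ≥ 2 months (≈60 days) ✓ → eligible.
Charitable Gift Match — status full-time ✓; service 1478 days ≥ 1 year (≈365 days) ✓; age 48 ≥ 21 ✓; dept Logistics ✗ → not eligible.
Home Office Allowance — benefits waiver on file ✓; site Newark ✗ (not Porto or Pune) → not eligible.
Long-Term Disability — service 1478 days ≥ 90 days ✓; age 48 ≥ 18 ✓; site Newark ✗ (not Denver or Boise) → not eligible.
Dental Plan — service 1478 days ≥ 9 months (≈270 days) ✓; grade Band 5 ≥ Band 2 ✓; dept Logistics ✓ → eligible.
Meal Allowance — status full-time ✓ (not excluded); benefits waiver on file ✓; rating 3 ≥ 2 ✓; age 48 ≥ 25 ✓; enrolled in Annual Bonus Plan ✓ → eligible.
Education Assistance — status full-time ✓; benefits waiver on file ✓; site Newark ✗ (not Austin, Reno, or Calgary) → not eligible.
Stock Option Plan — service 1478 days ≥ 6 months (≈180 days) ✓; age 48 ≥ 21 ✓; dept Logistics ✗ → not eligible.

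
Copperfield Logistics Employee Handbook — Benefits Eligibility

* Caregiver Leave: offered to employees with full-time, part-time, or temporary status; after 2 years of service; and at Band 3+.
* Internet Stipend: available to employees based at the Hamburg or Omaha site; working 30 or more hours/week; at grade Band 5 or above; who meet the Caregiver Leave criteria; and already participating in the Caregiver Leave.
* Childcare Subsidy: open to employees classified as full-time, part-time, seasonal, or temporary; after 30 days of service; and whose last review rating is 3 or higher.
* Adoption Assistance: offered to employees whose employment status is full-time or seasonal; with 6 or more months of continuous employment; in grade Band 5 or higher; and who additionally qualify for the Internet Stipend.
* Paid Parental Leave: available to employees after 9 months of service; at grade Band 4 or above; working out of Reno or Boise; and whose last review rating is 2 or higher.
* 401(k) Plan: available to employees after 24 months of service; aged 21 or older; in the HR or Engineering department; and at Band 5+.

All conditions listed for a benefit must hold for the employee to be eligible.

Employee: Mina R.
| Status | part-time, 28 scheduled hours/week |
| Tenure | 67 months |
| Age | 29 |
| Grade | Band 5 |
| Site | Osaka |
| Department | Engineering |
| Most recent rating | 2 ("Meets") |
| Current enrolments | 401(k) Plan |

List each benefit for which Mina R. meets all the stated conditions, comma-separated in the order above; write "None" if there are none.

Caregiver Leave — status part-time ✓; service 67 months ≥ 2 years (≈730 days) ✓; grade Band 5 ≥ Band 3 ✓ → eligible.
Internet Stipend — site Osaka ✗ (not Hamburg or Omaha) → not eligible.
Childcare Subsidy — status part-time ✓; service 67 months ≥ 30 days ✓; rating 2 < 3 ✗ → not eligible.
Adoption Assistance — status part-time ✗ (requires full-time or seasonal) → not eligible.
Paid Parental Leave — service 67 months ≥ 9 months ✓; grade Band 5 ≥ Band 4 ✓; site Osaka ✗ (not Reno or Boise) → not eligible.
401(k) Plan — service 67 months ≥ 24 months ✓; age 29 ≥ 21 ✓; dept Engineering ✓; grade Band 5 ≥ Band 5 ✓ → eligible.

Caregiver Leave, 401(k) Plan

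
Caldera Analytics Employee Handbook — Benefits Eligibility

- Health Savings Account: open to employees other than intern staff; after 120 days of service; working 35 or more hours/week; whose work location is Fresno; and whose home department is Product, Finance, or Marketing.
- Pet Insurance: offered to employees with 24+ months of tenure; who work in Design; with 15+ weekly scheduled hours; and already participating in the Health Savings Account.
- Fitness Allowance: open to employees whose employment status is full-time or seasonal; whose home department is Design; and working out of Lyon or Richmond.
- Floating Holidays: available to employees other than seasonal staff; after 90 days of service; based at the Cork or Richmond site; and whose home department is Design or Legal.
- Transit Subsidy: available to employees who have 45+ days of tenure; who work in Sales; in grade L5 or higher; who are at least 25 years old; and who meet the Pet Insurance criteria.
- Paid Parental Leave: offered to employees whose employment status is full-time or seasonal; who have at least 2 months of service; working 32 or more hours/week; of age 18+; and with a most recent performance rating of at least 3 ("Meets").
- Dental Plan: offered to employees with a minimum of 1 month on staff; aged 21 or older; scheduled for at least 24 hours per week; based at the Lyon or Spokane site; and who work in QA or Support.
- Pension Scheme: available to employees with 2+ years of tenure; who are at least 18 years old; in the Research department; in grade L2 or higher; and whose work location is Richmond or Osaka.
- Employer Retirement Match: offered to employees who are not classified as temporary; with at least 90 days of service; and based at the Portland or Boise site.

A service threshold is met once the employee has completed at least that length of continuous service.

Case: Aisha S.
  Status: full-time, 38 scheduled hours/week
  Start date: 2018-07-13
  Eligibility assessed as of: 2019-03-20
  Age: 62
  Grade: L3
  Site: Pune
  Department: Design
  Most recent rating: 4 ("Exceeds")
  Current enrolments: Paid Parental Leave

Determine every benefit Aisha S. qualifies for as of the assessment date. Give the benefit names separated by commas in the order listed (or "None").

Paid Parental Leave

Service from 2018-07-13 to 2019-03-20: 250 days.
Health Savings Account — status full-time ✓ (not excluded); service 250 days ≥ 120 days ✓; 38 hrs/wk ≥ 35 ✓; site Pune ✗ (not Fresno) → not eligible.
Pet Insurance — service 250 days < 24 months (≈720 days) ✗ → not eligible.
Fitness Allowance — status full-time ✓; dept Design ✓; site Pune ✗ (not Lyon or Richmond) → not eligible.
Floating Holidays — status full-time ✓ (not excluded); service 250 days ≥ 90 days ✓; site Pune ✗ (not Cork or Richmond) → not eligible.
Transit Subsidy — service 250 days ≥ 45 days ✓; dept Design ✗ → not eligible.
Paid Parental Leave — status full-time ✓; service 250 days ≥ 2 months (≈60 days) ✓; 38 hrs/wk ≥ 32 ✓; age 62 ≥ 18 ✓; rating 4 ≥ 3 ✓ → eligible.
Dental Plan — service 250 days ≥ 1 month (≈30 days) ✓; age 62 ≥ 21 ✓; 38 hrs/wk ≥ 24 ✓; site Pune ✗ (not Lyon or Spokane) → not eligible.
Pension Scheme — service 250 days < 2 years (≈730 days) ✗ → not eligible.
Employer Retirement Match — status full-time ✓ (not excluded); service 250 days ≥ 90 days ✓; site Pune ✗ (not Portland or Boise) → not eligible.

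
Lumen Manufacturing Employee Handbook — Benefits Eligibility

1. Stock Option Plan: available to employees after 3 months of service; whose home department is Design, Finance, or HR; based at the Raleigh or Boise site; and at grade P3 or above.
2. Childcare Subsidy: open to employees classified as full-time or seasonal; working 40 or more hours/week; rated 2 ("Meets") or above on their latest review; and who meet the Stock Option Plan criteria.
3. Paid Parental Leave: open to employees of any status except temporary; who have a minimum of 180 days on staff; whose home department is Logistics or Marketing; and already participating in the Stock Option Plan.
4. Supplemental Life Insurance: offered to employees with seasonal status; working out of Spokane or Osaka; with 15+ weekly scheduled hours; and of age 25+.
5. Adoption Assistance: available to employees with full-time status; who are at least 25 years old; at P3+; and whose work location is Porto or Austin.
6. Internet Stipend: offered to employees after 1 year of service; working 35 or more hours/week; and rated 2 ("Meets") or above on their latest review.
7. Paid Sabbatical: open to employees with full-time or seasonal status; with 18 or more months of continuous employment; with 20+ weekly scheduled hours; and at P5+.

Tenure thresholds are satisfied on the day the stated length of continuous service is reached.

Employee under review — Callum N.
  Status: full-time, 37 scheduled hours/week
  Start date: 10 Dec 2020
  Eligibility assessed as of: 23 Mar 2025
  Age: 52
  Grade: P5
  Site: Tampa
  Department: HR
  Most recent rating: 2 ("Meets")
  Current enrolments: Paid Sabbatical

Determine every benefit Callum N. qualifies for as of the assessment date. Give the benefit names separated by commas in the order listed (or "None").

Internet Stipend, Paid Sabbatical

Service from 10 Dec 2020 to 23 Mar 2025: 1564 days.
Stock Option Plan — service 1564 days ≥ 3 months (≈90 days) ✓; dept HR ✓; site Tampa ✗ (not Raleigh or Boise) → not eligible.
Childcare Subsidy — status full-time ✓; 37 hrs/wk < 40 ✗ → not eligible.
Paid Parental Leave — status full-time ✓ (not excluded); service 1564 days ≥ 180 days ✓; dept HR ✗ → not eligible.
Supplemental Life Insurance — status full-time ✗ (requires seasonal) → not eligible.
Adoption Assistance — status full-time ✓; age 52 ≥ 25 ✓; grade P5 ≥ P3 ✓; site Tampa ✗ (not Porto or Austin) → not eligible.
Internet Stipend — service 1564 days ≥ 1 year (≈365 days) ✓; 37 hrs/wk ≥ 35 ✓; rating 2 ≥ 2 ✓ → eligible.
Paid Sabbatical — status full-time ✓; service 1564 days ≥ 18 months (≈540 days) ✓; 37 hrs/wk ≥ 20 ✓; grade P5 ≥ P5 ✓ → eligible.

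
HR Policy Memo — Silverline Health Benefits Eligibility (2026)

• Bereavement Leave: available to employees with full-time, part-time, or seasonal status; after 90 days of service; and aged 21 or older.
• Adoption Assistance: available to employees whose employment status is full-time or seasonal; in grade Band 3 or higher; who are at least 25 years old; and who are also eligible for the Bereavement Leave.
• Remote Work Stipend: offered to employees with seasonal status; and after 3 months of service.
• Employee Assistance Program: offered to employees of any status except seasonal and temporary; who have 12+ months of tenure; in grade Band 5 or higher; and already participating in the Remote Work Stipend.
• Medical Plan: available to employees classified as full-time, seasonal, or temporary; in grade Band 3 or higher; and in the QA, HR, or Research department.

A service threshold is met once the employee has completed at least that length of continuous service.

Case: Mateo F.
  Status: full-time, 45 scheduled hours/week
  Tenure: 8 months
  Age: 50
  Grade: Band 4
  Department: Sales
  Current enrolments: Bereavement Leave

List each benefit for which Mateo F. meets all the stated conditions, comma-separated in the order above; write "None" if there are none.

Bereavement Leave, Adoption Assistance

Bereavement Leave — status full-time ✓; service 8 months ≥ 90 days ✓; age 50 ≥ 21 ✓ → eligible.
Adoption Assistance — status full-time ✓; grade Band 4 ≥ Band 3 ✓; age 50 ≥ 25 ✓; eligible for Bereavement Leave ✓ → eligible.
Remote Work Stipend — status full-time ✗ (requires seasonal) → not eligible.
Employee Assistance Program — status full-time ✓ (not excluded); service 8 months < 12 months ✗ → not eligible.
Medical Plan — status full-time ✓; grade Band 4 ≥ Band 3 ✓; dept Sales ✗ → not eligible.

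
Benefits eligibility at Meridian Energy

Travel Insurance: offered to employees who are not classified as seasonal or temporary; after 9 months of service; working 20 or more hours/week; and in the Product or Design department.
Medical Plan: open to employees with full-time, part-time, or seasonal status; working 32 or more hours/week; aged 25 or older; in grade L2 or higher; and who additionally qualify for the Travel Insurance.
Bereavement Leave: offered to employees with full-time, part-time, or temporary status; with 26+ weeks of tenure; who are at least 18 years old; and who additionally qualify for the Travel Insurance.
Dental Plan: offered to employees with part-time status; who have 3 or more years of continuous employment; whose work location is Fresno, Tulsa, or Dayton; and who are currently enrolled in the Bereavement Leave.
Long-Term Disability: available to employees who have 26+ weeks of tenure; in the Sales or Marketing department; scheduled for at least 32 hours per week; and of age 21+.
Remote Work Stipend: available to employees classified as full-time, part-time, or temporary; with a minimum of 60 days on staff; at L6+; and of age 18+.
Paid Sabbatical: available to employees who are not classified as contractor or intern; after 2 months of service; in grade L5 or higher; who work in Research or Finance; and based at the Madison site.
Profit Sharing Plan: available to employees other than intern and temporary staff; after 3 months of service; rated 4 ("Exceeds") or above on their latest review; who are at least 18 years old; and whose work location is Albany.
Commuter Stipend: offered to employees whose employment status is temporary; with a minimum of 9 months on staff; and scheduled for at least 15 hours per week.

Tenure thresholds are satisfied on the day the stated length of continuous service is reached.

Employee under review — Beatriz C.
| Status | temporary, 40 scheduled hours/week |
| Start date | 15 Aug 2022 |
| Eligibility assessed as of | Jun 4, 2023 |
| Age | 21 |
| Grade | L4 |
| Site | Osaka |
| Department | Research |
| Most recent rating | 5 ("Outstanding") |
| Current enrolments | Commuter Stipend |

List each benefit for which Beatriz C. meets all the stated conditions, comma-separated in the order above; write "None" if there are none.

Service from 15 Aug 2022 to Jun 4, 2023: 293 days.
Travel Insurance — status temporary ✗ (excluded) → not eligible.
Medical Plan — status temporary ✗ (requires full-time, part-time, or seasonal) → not eligible.
Bereavement Leave — status temporary ✓; service 293 days ≥ 26 weeks (≈182 days) ✓; age 21 ≥ 18 ✓; not eligible for Travel Insurance ✗ → not eligible.
Dental Plan — status temporary ✗ (requires part-time) → not eligible.
Long-Term Disability — service 293 days ≥ 26 weeks (≈182 days) ✓; dept Research ✗ → not eligible.
Remote Work Stipend — status temporary ✓; service 293 days ≥ 60 days ✓; grade L4 < L6 ✗ → not eligible.
Paid Sabbatical — status temporary ✓ (not excluded); service 293 days ≥ 2 months (≈60 days) ✓; grade L4 < L5 ✗ → not eligible.
Profit Sharing Plan — status temporary ✗ (excluded) → not eligible.
Commuter Stipend — status temporary ✓; service 293 days ≥ 9 months (≈270 days) ✓; 40 hrs/wk ≥ 15 ✓ → eligible.

Commuter Stipend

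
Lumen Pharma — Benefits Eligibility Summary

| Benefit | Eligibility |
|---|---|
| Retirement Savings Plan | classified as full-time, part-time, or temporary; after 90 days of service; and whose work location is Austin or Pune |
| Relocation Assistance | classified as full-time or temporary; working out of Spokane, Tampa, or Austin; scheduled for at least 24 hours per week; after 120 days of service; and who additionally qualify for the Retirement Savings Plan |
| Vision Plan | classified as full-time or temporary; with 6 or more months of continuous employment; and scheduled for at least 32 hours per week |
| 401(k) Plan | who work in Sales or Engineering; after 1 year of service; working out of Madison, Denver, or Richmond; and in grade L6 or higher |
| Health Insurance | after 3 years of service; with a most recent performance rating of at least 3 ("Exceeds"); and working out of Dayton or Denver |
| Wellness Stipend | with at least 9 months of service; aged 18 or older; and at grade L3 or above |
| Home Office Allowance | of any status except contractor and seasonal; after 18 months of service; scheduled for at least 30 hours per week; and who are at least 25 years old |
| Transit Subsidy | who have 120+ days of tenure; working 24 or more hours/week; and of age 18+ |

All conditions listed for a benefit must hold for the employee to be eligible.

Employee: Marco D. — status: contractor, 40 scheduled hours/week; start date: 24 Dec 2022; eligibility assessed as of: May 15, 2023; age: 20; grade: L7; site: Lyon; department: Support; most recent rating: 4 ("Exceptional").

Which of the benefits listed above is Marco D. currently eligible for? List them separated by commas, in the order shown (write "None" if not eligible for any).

Transit Subsidy

Service from 24 Dec 2022 to May 15, 2023: 142 days.
Retirement Savings Plan — status contractor ✗ (requires full-time, part-time, or temporary) → not eligible.
Relocation Assistance — status contractor ✗ (requires full-time or temporary) → not eligible.
Vision Plan — status contractor ✗ (requires full-time or temporary) → not eligible.
401(k) Plan — dept Support ✗ → not eligible.
Health Insurance — service 142 days < 3 years (≈1095 days) ✗ → not eligible.
Wellness Stipend — service 142 days < 9 months (≈270 days) ✗ → not eligible.
Home Office Allowance — status contractor ✗ (excluded) → not eligible.
Transit Subsidy — service 142 days ≥ 120 days ✓; 40 hrs/wk ≥ 24 ✓; age 20 ≥ 18 ✓ → eligible.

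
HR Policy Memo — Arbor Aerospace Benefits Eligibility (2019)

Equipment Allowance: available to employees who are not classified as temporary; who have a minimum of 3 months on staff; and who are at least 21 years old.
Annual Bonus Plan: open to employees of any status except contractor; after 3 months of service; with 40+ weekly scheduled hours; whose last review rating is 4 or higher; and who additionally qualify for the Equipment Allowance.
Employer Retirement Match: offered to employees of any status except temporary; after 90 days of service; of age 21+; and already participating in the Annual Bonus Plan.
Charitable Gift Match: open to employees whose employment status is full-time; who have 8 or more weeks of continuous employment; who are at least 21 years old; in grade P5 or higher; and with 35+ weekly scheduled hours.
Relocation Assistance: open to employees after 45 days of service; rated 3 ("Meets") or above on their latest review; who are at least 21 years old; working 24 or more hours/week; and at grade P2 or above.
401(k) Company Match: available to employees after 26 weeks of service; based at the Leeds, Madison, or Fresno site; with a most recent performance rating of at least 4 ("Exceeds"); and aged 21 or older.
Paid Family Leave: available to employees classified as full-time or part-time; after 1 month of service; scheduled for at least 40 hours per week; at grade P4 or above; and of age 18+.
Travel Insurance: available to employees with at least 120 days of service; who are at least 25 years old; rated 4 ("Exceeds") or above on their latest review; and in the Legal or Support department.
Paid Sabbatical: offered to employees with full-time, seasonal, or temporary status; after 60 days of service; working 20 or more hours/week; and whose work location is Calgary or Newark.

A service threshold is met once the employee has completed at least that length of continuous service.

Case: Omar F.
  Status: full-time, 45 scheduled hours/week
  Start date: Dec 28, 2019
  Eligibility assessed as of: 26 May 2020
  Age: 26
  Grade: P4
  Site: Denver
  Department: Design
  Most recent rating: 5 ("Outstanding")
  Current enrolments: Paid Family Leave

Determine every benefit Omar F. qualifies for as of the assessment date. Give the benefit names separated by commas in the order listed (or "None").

Service from Dec 28, 2019 to 26 May 2020: 150 days.
Equipment Allowance — status full-time ✓ (not excluded); service 150 days ≥ 3 months (≈90 days) ✓; age 26 ≥ 21 ✓ → eligible.
Annual Bonus Plan — status full-time ✓ (not excluded); service 150 days ≥ 3 months (≈90 days) ✓; 45 hrs/wk ≥ 40 ✓; rating 5 ≥ 4 ✓; eligible for Equipment Allowance ✓ → eligible.
Employer Retirement Match — status full-time ✓ (not excluded); service 150 days ≥ 90 days ✓; age 26 ≥ 21 ✓; not enrolled in Annual Bonus Plan ✗ → not eligible.
Charitable Gift Match — status full-time ✓; service 150 days ≥ 8 weeks (≈56 days) ✓; age 26 ≥ 21 ✓; grade P4 < P5 ✗ → not eligible.
Relocation Assistance — service 150 days ≥ 45 days ✓; rating 5 ≥ 3 ✓; age 26 ≥ 21 ✓; 45 hrs/wk ≥ 24 ✓; grade P4 ≥ P2 ✓ → eligible.
401(k) Company Match — service 150 days < 26 weeks (≈182 days) ✗ → not eligible.
Paid Family Leave — status full-time ✓; service 150 days ≥ 1 month (≈30 days) ✓; 45 hrs/wk ≥ 40 ✓; grade P4 ≥ P4 ✓; age 26 ≥ 18 ✓ → eligible.
Travel Insurance — service 150 days ≥ 120 days ✓; age 26 ≥ 25 ✓; rating 5 ≥ 4 ✓; dept Design ✗ → not eligible.
Paid Sabbatical — status full-time ✓; service 150 days ≥ 60 days ✓; 45 hrs/wk ≥ 20 ✓; site Denver ✗ (not Calgary or Newark) → not eligible.

Equipment Allowance, Annual Bonus Plan, Relocation Assistance, Paid Family Leave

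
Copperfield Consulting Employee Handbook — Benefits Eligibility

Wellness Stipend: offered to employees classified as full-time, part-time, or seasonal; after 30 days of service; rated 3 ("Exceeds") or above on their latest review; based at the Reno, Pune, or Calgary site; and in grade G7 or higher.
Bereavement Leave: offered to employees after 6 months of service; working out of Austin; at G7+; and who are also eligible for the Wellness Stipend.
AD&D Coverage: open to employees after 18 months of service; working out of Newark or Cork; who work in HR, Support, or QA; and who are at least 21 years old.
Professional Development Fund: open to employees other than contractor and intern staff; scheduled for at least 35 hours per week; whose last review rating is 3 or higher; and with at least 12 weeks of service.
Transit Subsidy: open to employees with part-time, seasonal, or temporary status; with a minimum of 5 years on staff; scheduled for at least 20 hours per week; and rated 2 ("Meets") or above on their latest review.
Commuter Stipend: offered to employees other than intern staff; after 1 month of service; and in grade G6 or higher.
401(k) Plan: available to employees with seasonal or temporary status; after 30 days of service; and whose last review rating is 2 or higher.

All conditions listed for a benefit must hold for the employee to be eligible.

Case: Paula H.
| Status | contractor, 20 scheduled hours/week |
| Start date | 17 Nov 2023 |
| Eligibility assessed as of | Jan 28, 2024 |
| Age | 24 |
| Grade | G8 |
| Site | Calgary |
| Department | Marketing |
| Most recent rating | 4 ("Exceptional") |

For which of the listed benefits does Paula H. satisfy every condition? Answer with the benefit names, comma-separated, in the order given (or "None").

Service from 17 Nov 2023 to Jan 28, 2024: 72 days.
Wellness Stipend — status contractor ✗ (requires full-time, part-time, or seasonal) → not eligible.
Bereavement Leave — service 72 days < 6 months (≈180 days) ✗ → not eligible.
AD&D Coverage — service 72 days < 18 months (≈540 days) ✗ → not eligible.
Professional Development Fund — status contractor ✗ (excluded) → not eligible.
Transit Subsidy — status contractor ✗ (requires part-time, seasonal, or temporary) → not eligible.
Commuter Stipend — status contractor ✓ (not excluded); service 72 days ≥ 1 month (≈30 days) ✓; grade G8 ≥ G6 ✓ → eligible.
401(k) Plan — status contractor ✗ (requires seasonal or temporary) → not eligible.

Commuter Stipend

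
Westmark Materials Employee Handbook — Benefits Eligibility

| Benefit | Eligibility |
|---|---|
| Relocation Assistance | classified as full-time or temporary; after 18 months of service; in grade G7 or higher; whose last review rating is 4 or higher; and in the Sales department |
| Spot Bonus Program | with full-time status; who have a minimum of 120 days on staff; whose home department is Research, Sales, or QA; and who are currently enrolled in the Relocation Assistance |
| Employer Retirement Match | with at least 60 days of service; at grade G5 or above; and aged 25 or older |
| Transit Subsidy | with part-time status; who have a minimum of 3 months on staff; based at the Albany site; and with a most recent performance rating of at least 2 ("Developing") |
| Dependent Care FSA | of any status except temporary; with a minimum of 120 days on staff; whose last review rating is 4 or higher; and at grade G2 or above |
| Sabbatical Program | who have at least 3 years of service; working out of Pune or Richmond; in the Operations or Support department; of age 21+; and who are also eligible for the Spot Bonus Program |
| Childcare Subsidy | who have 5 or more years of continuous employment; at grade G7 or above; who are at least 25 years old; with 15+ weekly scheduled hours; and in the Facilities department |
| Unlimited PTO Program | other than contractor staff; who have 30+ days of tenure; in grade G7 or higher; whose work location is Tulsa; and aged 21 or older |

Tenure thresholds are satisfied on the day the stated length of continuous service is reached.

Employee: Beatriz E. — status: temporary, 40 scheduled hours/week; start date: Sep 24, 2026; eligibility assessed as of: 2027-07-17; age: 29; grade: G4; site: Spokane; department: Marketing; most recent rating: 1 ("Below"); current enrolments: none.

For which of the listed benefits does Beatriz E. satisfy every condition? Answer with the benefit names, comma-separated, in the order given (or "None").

Service from Sep 24, 2026 to 2027-07-17: 296 days.
Relocation Assistance — status temporary ✓; service 296 days < 18 months (≈540 days) ✗ → not eligible.
Spot Bonus Program — status temporary ✗ (requires full-time) → not eligible.
Employer Retirement Match — service 296 days ≥ 60 days ✓; grade G4 < G5 ✗ → not eligible.
Transit Subsidy — status temporary ✗ (requires part-time) → not eligible.
Dependent Care FSA — status temporary ✗ (excluded) → not eligible.
Sabbatical Program — service 296 days < 3 years (≈1095 days) ✗ → not eligible.
Childcare Subsidy — service 296 days < 5 years (≈1825 days) ✗ → not eligible.
Unlimited PTO Program — status temporary ✓ (not excluded); service 296 days ≥ 30 days ✓; grade G4 < G7 ✗ → not eligible.

None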